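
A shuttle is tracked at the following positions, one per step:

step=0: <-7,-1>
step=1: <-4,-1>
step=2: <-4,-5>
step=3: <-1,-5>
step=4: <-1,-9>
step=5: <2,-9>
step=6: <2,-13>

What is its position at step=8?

<5,-17>

Differencing gives <+3,+0>, <+0,-4>, <+3,+0>, <+0,-4>, <+3,+0>, <+0,-4>. This is the pattern <+3,+0>, <+0,-4> repeated.
step 7: apply <+3,+0> → <5,-13>
step 8: apply <+0,-4> → <5,-17>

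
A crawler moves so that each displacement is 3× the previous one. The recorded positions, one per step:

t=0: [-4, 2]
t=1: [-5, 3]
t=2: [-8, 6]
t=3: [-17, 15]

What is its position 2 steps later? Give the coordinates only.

[-125, 123]

Step-to-step displacements: [-1, +1], [-3, +3], [-9, +9]; each is 3× the previous.
step 4: [-17, 15] + [-27, +27] → [-44, 42]
step 5: [-44, 42] + [-81, +81] → [-125, 123]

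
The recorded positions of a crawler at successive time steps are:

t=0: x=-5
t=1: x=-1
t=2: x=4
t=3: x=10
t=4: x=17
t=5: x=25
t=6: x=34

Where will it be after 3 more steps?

x=67

First differences are +4, +5, +6, +7, +8, +9; their common second difference is +1 (constant acceleration).
step 7: 34 + 10 → x=44
step 8: 44 + 11 → x=55
step 9: 55 + 12 → x=67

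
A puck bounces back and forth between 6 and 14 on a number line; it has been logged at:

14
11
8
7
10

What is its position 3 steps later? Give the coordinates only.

The value travels 3 per step and bounces off the walls at 6 and 14.
  step 5: 10 → 13
  step 6: 13 → 12
  step 7: 12 → 9

9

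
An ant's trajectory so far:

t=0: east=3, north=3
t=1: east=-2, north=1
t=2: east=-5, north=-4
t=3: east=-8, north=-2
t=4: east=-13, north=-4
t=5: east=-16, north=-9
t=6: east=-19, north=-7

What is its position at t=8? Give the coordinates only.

east=-27, north=-14

The moves between consecutive positions are (-5,-2), (-3,-5), (-3,+2), (-5,-2), (-3,-5), (-3,+2); they repeat the 3-cycle [(-5,-2), (-3,-5), (-3,+2)].
step 7: apply (-5,-2) → east=-24, north=-9
step 8: apply (-3,-5) → east=-27, north=-14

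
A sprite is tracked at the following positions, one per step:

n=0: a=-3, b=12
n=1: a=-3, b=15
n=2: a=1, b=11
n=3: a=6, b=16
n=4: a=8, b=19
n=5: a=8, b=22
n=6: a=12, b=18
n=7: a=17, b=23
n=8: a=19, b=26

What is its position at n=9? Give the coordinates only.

a=19, b=29

The moves between consecutive positions are (+0, +3), (+4, -4), (+5, +5), (+2, +3), (+0, +3), (+4, -4), (+5, +5), (+2, +3); they repeat the 4-cycle [(+0, +3), (+4, -4), (+5, +5), (+2, +3)].
step 9: apply (+0, +3) → a=19, b=29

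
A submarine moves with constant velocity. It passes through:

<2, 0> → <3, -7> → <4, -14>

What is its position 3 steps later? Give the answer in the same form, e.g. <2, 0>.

Constant displacement of <+1, -7> per step.
step 3: <4, -14> + <+1, -7> → <5, -21>
step 4: <5, -21> + <+1, -7> → <6, -28>
step 5: <6, -28> + <+1, -7> → <7, -35>

<7, -35>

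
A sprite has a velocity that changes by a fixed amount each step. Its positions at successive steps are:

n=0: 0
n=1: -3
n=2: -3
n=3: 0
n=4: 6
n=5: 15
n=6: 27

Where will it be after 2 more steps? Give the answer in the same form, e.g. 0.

Successive displacements: -3, +0, +3, +6, +9, +12 — each changes by +3.
step 7: 27 + 15 → 42
step 8: 42 + 18 → 60

60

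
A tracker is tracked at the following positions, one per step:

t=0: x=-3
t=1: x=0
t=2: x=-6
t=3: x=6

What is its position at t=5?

x=30

Step-to-step displacements: +3, -6, +12; each is -2× the previous.
step 4: 6 − 24 → x=-18
step 5: -18 + 48 → x=30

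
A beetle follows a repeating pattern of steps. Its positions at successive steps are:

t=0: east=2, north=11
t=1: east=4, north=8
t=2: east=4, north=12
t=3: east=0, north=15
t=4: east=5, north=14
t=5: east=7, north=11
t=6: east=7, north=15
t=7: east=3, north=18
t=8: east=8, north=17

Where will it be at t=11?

east=6, north=21

Step-to-step displacements: (+2, -3), (+0, +4), (-4, +3), (+5, -1), (+2, -3), (+0, +4), (-4, +3), (+5, -1) — a repeating cycle of length 4.
step 9: apply (+2, -3) → east=10, north=14
step 10: apply (+0, +4) → east=10, north=18
step 11: apply (-4, +3) → east=6, north=21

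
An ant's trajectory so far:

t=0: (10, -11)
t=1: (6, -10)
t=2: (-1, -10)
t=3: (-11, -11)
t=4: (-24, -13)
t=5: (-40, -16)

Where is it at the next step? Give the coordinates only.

Taking differences between consecutive positions: (-4, +1), (-7, +0), (-10, -1), (-13, -2), (-16, -3). These grow by (-3, -1) each step.
step 6: (-40, -16) + (-19, -4) → (-59, -20)

(-59, -20)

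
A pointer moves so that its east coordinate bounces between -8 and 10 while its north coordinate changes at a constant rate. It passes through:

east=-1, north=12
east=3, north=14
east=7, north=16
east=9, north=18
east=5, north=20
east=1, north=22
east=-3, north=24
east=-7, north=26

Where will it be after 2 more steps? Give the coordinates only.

east=-1, north=30

The east coordinate travels 4 per step and bounces off the walls at -8 and 10.
  step 8: -7 → -5
  step 9: -5 → -1
The north coordinate changes by +2 each step: at step 9 it is 30.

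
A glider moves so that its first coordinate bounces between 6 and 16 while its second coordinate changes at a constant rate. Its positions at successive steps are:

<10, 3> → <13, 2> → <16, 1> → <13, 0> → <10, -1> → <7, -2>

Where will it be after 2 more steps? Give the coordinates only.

<11, -4>

The first coordinate travels 3 per step and bounces off the walls at 6 and 16.
  step 6: 7 → 8
  step 7: 8 → 11
The second coordinate changes by -1 each step: at step 7 it is -4.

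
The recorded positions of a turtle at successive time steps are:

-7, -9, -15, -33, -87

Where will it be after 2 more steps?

Step-to-step displacements: -2, -6, -18, -54; each is 3× the previous.
step 5: -87 − 162 → -249
step 6: -249 − 486 → -735

-735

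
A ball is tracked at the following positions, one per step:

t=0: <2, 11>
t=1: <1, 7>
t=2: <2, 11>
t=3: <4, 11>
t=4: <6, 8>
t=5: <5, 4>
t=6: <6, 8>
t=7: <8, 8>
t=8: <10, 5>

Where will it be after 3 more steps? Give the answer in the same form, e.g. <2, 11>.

<12, 5>

The moves between consecutive positions are <-1, -4>, <+1, +4>, <+2, +0>, <+2, -3>, <-1, -4>, <+1, +4>, <+2, +0>, <+2, -3>; they repeat the 4-cycle [<-1, -4>, <+1, +4>, <+2, +0>, <+2, -3>].
step 9: apply <-1, -4> → <9, 1>
step 10: apply <+1, +4> → <10, 5>
step 11: apply <+2, +0> → <12, 5>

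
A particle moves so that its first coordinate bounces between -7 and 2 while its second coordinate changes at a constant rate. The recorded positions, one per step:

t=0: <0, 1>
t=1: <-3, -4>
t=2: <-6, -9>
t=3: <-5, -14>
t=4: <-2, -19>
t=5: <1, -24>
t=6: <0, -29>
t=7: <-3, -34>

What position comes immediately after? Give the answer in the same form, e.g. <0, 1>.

<-6, -39>

The first coordinate reflects between -7 and 2, moving 3 per step.
  step 8: -3 → -6
The second coordinate changes by -5 each step: at step 8 it is -39.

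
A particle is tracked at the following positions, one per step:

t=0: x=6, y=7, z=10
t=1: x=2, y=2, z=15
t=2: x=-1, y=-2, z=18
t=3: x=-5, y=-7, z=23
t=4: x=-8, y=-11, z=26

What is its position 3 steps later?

The moves between consecutive positions are (-4, -5, +5), (-3, -4, +3), (-4, -5, +5), (-3, -4, +3); they repeat the 2-cycle [(-4, -5, +5), (-3, -4, +3)].
step 5: apply (-4, -5, +5) → x=-12, y=-16, z=31
step 6: apply (-3, -4, +3) → x=-15, y=-20, z=34
step 7: apply (-4, -5, +5) → x=-19, y=-25, z=39

x=-19, y=-25, z=39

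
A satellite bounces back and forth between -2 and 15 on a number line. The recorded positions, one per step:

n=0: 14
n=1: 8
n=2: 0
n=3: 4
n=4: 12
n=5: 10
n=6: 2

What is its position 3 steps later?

The value reflects between -2 and 15, moving 8 per step.
  step 7: 2 → 2
  step 8: 2 → 10
  step 9: 10 → 12

12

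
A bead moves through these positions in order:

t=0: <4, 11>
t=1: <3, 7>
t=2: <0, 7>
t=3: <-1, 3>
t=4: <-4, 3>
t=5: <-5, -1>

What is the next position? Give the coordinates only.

The moves between consecutive positions are <-1, -4>, <-3, +0>, <-1, -4>, <-3, +0>, <-1, -4>; they repeat the 2-cycle [<-1, -4>, <-3, +0>].
step 6: apply <-3, +0> → <-8, -1>

<-8, -1>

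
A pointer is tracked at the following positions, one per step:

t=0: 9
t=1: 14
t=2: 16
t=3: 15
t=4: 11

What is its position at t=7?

Taking differences between consecutive positions: +5, +2, -1, -4. These grow by -3 each step.
step 5: 11 − 7 → 4
step 6: 4 − 10 → -6
step 7: -6 − 13 → -19

-19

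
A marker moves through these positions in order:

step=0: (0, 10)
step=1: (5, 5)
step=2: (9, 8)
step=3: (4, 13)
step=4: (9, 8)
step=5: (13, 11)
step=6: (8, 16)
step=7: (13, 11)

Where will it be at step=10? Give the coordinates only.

(17, 14)

Differencing gives (+5, -5), (+4, +3), (-5, +5), (+5, -5), (+4, +3), (-5, +5), (+5, -5). This is the pattern (+5, -5), (+4, +3), (-5, +5) repeated.
step 8: apply (+4, +3) → (17, 14)
step 9: apply (-5, +5) → (12, 19)
step 10: apply (+5, -5) → (17, 14)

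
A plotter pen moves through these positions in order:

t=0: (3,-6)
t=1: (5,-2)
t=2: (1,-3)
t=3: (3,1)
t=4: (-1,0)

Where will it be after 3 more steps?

Differencing gives (+2,+4), (-4,-1), (+2,+4), (-4,-1). This is the pattern (+2,+4), (-4,-1) repeated.
step 5: apply (+2,+4) → (1,4)
step 6: apply (-4,-1) → (-3,3)
step 7: apply (+2,+4) → (-1,7)

(-1,7)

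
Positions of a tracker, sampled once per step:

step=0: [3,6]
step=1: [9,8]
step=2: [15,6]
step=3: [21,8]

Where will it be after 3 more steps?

The first coordinate changes by +6 each step, so at step 6 it is 3 + 6·(6) = 39.
The second coordinate repeats the cycle [6, 8] with period 2; step 6 mod 2 = 0, giving 6.

[39,6]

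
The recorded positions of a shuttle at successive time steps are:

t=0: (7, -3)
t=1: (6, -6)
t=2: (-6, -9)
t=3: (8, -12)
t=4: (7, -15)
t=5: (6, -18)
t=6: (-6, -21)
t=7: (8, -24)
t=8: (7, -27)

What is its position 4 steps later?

First: cycles through 7, 6, -6, 8 every 4 steps. Step 12 lands at position 0 of the cycle → 7.
Second: linear, -3 per step → -39 at step 12.

(7, -39)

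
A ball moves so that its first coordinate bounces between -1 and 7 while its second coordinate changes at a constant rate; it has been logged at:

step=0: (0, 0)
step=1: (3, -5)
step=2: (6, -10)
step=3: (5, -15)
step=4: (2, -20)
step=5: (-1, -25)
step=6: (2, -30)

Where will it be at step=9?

(3, -45)

The first coordinate reflects between -1 and 7, moving 3 per step.
  step 7: 2 → 5
  step 8: 5 → 6
  step 9: 6 → 3
The second coordinate changes by -5 each step: at step 9 it is -45.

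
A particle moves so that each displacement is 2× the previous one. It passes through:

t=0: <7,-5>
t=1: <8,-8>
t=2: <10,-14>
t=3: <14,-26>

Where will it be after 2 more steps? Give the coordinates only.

<38,-98>

Step-to-step displacements: <+1,-3>, <+2,-6>, <+4,-12>; each is 2× the previous.
step 4: <14,-26> + <+8,-24> → <22,-50>
step 5: <22,-50> + <+16,-48> → <38,-98>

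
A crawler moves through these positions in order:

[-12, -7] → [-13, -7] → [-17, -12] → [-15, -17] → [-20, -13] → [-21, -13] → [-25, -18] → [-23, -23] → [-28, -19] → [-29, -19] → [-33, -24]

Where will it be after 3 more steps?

[-37, -25]

Differencing gives [-1, +0], [-4, -5], [+2, -5], [-5, +4], [-1, +0], [-4, -5], [+2, -5], [-5, +4], [-1, +0], [-4, -5]. This is the pattern [-1, +0], [-4, -5], [+2, -5], [-5, +4] repeated.
step 11: apply [+2, -5] → [-31, -29]
step 12: apply [-5, +4] → [-36, -25]
step 13: apply [-1, +0] → [-37, -25]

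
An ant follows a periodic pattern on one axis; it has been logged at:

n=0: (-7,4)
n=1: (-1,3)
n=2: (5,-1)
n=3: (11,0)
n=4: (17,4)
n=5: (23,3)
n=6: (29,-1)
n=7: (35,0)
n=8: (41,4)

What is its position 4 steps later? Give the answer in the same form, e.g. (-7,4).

First: linear, +6 per step → 65 at step 12.
Second: cycles through 4, 3, -1, 0 every 4 steps. Step 12 lands at position 0 of the cycle → 4.

(65,4)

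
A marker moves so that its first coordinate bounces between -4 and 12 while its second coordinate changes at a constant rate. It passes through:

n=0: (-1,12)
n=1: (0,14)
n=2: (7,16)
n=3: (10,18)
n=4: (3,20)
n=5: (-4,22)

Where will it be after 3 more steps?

The first coordinate travels 7 per step and bounces off the walls at -4 and 12.
  step 6: -4 → 3
  step 7: 3 → 10
  step 8: 10 → 7
The second coordinate changes by +2 each step: at step 8 it is 28.

(7,28)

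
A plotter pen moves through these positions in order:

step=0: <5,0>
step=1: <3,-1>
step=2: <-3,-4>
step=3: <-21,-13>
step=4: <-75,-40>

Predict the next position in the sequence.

Step-to-step displacements: <-2,-1>, <-6,-3>, <-18,-9>, <-54,-27>; each is 3× the previous.
step 5: <-75,-40> + <-162,-81> → <-237,-121>

<-237,-121>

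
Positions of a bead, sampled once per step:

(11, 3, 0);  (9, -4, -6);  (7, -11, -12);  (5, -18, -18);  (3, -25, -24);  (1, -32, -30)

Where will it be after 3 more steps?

The position changes by (-2, -7, -6) every step.
step 6: (1, -32, -30) + (-2, -7, -6) → (-1, -39, -36)
step 7: (-1, -39, -36) + (-2, -7, -6) → (-3, -46, -42)
step 8: (-3, -46, -42) + (-2, -7, -6) → (-5, -53, -48)

(-5, -53, -48)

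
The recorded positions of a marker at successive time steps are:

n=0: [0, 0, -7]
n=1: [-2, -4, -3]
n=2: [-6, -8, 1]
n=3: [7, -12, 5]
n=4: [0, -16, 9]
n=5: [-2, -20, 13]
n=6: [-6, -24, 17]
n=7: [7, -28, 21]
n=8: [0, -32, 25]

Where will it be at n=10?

The first coordinate repeats the cycle [0, -2, -6, 7] with period 4; step 10 mod 4 = 2, giving -6.
The second coordinate changes by -4 each step, so at step 10 it is 0 + 10·(-4) = -40.
The third coordinate changes by +4 each step, so at step 10 it is -7 + 10·(4) = 33.

[-6, -40, 33]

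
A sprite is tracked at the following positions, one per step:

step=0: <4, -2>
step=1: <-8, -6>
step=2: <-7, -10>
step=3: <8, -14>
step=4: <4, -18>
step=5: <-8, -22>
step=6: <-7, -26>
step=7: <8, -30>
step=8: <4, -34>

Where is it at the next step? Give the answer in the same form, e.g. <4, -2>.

<-8, -38>

The first coordinate repeats the cycle [4, -8, -7, 8] with period 4; step 9 mod 4 = 1, giving -8.
The second coordinate changes by -4 each step, so at step 9 it is -2 + 9·(-4) = -38.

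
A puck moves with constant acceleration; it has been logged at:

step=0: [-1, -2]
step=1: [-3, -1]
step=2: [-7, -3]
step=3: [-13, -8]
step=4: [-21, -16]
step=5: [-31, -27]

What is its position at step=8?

First differences are [-2, +1], [-4, -2], [-6, -5], [-8, -8], [-10, -11]; their common second difference is [-2, -3] (constant acceleration).
step 6: [-31, -27] + [-12, -14] → [-43, -41]
step 7: [-43, -41] + [-14, -17] → [-57, -58]
step 8: [-57, -58] + [-16, -20] → [-73, -78]

[-73, -78]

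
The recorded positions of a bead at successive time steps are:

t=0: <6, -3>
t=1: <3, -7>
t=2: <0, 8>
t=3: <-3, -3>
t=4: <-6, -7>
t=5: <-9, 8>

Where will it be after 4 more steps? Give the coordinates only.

The first coordinate changes by -3 each step, so at step 9 it is 6 + 9·(-3) = -21.
The second coordinate repeats the cycle [-3, -7, 8] with period 3; step 9 mod 3 = 0, giving -3.

<-21, -3>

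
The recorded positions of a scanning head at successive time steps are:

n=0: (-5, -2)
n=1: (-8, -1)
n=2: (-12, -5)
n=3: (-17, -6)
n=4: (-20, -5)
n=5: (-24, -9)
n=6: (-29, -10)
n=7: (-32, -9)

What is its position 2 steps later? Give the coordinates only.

Differencing gives (-3, +1), (-4, -4), (-5, -1), (-3, +1), (-4, -4), (-5, -1), (-3, +1). This is the pattern (-3, +1), (-4, -4), (-5, -1) repeated.
step 8: apply (-4, -4) → (-36, -13)
step 9: apply (-5, -1) → (-41, -14)

(-41, -14)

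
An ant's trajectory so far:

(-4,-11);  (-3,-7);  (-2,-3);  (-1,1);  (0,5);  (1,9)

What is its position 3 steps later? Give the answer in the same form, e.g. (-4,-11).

(4,21)

Constant displacement of (+1,+4) per step.
step 6: (1,9) + (+1,+4) → (2,13)
step 7: (2,13) + (+1,+4) → (3,17)
step 8: (3,17) + (+1,+4) → (4,21)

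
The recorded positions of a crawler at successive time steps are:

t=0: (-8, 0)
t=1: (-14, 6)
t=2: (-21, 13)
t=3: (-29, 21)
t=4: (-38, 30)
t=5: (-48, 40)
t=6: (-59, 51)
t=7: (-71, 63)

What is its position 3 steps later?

(-113, 105)

Taking differences between consecutive positions: (-6, +6), (-7, +7), (-8, +8), (-9, +9), (-10, +10), (-11, +11), (-12, +12). These grow by (-1, +1) each step.
step 8: (-71, 63) + (-13, +13) → (-84, 76)
step 9: (-84, 76) + (-14, +14) → (-98, 90)
step 10: (-98, 90) + (-15, +15) → (-113, 105)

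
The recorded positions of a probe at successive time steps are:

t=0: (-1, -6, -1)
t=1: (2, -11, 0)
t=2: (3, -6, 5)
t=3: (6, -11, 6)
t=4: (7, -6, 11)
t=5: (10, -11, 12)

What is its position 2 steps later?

Differencing gives (+3, -5, +1), (+1, +5, +5), (+3, -5, +1), (+1, +5, +5), (+3, -5, +1). This is the pattern (+3, -5, +1), (+1, +5, +5) repeated.
step 6: apply (+1, +5, +5) → (11, -6, 17)
step 7: apply (+3, -5, +1) → (14, -11, 18)

(14, -11, 18)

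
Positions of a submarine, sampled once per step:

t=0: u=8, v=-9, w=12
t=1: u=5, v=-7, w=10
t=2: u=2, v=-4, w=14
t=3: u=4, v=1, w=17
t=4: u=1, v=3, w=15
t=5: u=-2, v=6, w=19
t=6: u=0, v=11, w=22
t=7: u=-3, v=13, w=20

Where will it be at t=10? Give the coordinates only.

u=-7, v=23, w=25

Differencing gives (-3, +2, -2), (-3, +3, +4), (+2, +5, +3), (-3, +2, -2), (-3, +3, +4), (+2, +5, +3), (-3, +2, -2). This is the pattern (-3, +2, -2), (-3, +3, +4), (+2, +5, +3) repeated.
step 8: apply (-3, +3, +4) → u=-6, v=16, w=24
step 9: apply (+2, +5, +3) → u=-4, v=21, w=27
step 10: apply (-3, +2, -2) → u=-7, v=23, w=25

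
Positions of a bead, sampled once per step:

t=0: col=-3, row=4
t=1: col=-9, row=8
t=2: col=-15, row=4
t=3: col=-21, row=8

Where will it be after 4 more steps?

col=-45, row=8

The col coordinate changes by -6 each step, so at step 7 it is -3 + 7·(-6) = -45.
The row coordinate repeats the cycle [4, 8] with period 2; step 7 mod 2 = 1, giving 8.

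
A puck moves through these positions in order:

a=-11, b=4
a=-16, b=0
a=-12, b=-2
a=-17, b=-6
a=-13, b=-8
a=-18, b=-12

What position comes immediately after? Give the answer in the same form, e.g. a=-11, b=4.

a=-14, b=-14

Differencing gives (-5, -4), (+4, -2), (-5, -4), (+4, -2), (-5, -4). This is the pattern (-5, -4), (+4, -2) repeated.
step 6: apply (+4, -2) → a=-14, b=-14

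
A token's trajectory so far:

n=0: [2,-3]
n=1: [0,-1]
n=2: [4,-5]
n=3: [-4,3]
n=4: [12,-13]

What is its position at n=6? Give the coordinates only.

[44,-45]

Consecutive displacements [-2,+2], [+4,-4], [-8,+8], [+16,-16] scale by a factor of -2 each step.
step 5: [12,-13] + [-32,+32] → [-20,19]
step 6: [-20,19] + [+64,-64] → [44,-45]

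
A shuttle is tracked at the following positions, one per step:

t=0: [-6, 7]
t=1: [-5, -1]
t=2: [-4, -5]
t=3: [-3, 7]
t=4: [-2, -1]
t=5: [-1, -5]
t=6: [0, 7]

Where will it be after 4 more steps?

[4, -1]

The first coordinate changes by +1 each step, so at step 10 it is -6 + 10·(1) = 4.
The second coordinate repeats the cycle [7, -1, -5] with period 3; step 10 mod 3 = 1, giving -1.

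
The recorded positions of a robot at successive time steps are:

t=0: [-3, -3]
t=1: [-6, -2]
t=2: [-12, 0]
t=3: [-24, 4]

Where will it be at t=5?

[-96, 28]

Step-to-step displacements: [-3, +1], [-6, +2], [-12, +4]; each is 2× the previous.
step 4: [-24, 4] + [-24, +8] → [-48, 12]
step 5: [-48, 12] + [-48, +16] → [-96, 28]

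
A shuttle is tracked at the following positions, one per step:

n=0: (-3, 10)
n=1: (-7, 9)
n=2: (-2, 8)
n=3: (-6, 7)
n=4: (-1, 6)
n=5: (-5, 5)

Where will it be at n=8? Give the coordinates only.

(1, 2)

Differencing gives (-4, -1), (+5, -1), (-4, -1), (+5, -1), (-4, -1). This is the pattern (-4, -1), (+5, -1) repeated.
step 6: apply (+5, -1) → (0, 4)
step 7: apply (-4, -1) → (-4, 3)
step 8: apply (+5, -1) → (1, 2)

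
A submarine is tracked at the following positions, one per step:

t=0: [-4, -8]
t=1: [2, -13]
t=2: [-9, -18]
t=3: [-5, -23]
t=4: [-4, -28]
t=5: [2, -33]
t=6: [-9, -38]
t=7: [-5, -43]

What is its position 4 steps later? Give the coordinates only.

[-5, -63]

First: cycles through -4, 2, -9, -5 every 4 steps. Step 11 lands at position 3 of the cycle → -5.
Second: linear, -5 per step → -63 at step 11.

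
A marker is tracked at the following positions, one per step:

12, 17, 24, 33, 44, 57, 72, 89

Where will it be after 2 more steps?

129

First differences are +5, +7, +9, +11, +13, +15, +17; their common second difference is +2 (constant acceleration).
step 8: 89 + 19 → 108
step 9: 108 + 21 → 129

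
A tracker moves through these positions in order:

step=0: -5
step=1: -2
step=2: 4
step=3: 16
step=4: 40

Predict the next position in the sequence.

The jumps are +3, +6, +12, +24 — a geometric progression with ratio 2.
step 5: 40 + 48 → 88

88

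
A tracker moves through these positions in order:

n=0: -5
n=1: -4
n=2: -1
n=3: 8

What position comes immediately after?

Consecutive displacements +1, +3, +9 scale by a factor of 3 each step.
step 4: 8 + 27 → 35

35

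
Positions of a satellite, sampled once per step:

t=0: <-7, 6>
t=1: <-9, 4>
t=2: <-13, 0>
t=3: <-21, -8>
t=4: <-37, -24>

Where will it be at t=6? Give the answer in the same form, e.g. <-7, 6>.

Consecutive displacements <-2, -2>, <-4, -4>, <-8, -8>, <-16, -16> scale by a factor of 2 each step.
step 5: <-37, -24> + <-32, -32> → <-69, -56>
step 6: <-69, -56> + <-64, -64> → <-133, -120>

<-133, -120>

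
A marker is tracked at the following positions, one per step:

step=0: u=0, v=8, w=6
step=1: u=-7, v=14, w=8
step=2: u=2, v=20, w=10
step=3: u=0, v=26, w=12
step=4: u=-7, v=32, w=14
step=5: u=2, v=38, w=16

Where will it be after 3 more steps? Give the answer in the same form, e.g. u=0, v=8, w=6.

u=2, v=56, w=22

U: cycles through 0, -7, 2 every 3 steps. Step 8 lands at position 2 of the cycle → 2.
V: linear, +6 per step → 56 at step 8.
W: linear, +2 per step → 22 at step 8.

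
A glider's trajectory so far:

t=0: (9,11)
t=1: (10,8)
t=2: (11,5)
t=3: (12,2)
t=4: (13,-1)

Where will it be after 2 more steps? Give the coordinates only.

Constant displacement of (+1,-3) per step.
step 5: (13,-1) + (+1,-3) → (14,-4)
step 6: (14,-4) + (+1,-3) → (15,-7)

(15,-7)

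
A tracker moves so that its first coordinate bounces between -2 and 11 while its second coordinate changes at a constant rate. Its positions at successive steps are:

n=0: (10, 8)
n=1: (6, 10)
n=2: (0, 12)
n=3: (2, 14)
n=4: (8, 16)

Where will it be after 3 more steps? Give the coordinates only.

The first coordinate reflects between -2 and 11, moving 6 per step.
  step 5: 8 → 8
  step 6: 8 → 2
  step 7: 2 → 0
The second coordinate changes by +2 each step: at step 7 it is 22.

(0, 22)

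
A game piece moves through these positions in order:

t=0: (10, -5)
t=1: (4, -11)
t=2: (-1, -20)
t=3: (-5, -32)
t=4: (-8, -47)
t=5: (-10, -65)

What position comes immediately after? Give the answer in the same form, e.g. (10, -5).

Taking differences between consecutive positions: (-6, -6), (-5, -9), (-4, -12), (-3, -15), (-2, -18). These grow by (+1, -3) each step.
step 6: (-10, -65) + (-1, -21) → (-11, -86)

(-11, -86)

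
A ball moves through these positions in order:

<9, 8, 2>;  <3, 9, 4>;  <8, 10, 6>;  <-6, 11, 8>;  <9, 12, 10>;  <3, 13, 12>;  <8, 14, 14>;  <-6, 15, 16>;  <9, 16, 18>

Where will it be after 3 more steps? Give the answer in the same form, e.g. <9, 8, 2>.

First: cycles through 9, 3, 8, -6 every 4 steps. Step 11 lands at position 3 of the cycle → -6.
Second: linear, +1 per step → 19 at step 11.
Third: linear, +2 per step → 24 at step 11.

<-6, 19, 24>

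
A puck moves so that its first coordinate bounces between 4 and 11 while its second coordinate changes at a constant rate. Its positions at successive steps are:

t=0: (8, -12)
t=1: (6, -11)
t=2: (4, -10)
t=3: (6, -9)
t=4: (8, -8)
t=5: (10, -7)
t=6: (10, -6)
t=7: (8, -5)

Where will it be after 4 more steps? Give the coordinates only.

The first coordinate travels 2 per step and bounces off the walls at 4 and 11.
  step 8: 8 → 6
  step 9: 6 → 4
  step 10: 4 → 6
  step 11: 6 → 8
The second coordinate changes by +1 each step: at step 11 it is -1.

(8, -1)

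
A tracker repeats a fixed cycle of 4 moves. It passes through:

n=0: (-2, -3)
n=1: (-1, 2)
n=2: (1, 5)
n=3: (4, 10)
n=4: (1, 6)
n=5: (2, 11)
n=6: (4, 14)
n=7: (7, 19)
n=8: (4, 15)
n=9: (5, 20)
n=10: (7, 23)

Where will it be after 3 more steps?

(8, 29)

Differencing gives (+1, +5), (+2, +3), (+3, +5), (-3, -4), (+1, +5), (+2, +3), (+3, +5), (-3, -4), (+1, +5), (+2, +3). This is the pattern (+1, +5), (+2, +3), (+3, +5), (-3, -4) repeated.
step 11: apply (+3, +5) → (10, 28)
step 12: apply (-3, -4) → (7, 24)
step 13: apply (+1, +5) → (8, 29)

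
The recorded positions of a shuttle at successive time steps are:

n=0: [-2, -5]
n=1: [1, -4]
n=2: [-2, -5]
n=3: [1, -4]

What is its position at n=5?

[1, -4]

The jumps are [+3, +1], [-3, -1], [+3, +1] — a geometric progression with ratio -1.
step 4: [1, -4] + [-3, -1] → [-2, -5]
step 5: [-2, -5] + [+3, +1] → [1, -4]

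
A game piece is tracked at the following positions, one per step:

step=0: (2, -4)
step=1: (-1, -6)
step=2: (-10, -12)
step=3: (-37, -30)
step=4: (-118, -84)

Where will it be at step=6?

(-1090, -732)

The jumps are (-3, -2), (-9, -6), (-27, -18), (-81, -54) — a geometric progression with ratio 3.
step 5: (-118, -84) + (-243, -162) → (-361, -246)
step 6: (-361, -246) + (-729, -486) → (-1090, -732)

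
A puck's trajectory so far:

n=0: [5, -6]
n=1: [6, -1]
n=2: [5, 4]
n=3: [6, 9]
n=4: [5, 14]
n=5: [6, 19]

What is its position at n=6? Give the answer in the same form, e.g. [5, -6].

The moves between consecutive positions are [+1, +5], [-1, +5], [+1, +5], [-1, +5], [+1, +5]; they repeat the 2-cycle [[+1, +5], [-1, +5]].
step 6: apply [-1, +5] → [5, 24]

[5, 24]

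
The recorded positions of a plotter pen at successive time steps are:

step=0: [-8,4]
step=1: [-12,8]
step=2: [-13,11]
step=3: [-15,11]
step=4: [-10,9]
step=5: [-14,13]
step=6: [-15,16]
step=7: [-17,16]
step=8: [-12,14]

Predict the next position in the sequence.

Differencing gives [-4,+4], [-1,+3], [-2,+0], [+5,-2], [-4,+4], [-1,+3], [-2,+0], [+5,-2]. This is the pattern [-4,+4], [-1,+3], [-2,+0], [+5,-2] repeated.
step 9: apply [-4,+4] → [-16,18]

[-16,18]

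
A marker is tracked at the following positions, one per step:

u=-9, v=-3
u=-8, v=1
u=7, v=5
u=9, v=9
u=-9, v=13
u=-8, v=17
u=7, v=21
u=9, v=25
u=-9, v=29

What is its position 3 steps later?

u=9, v=41

The u coordinate repeats the cycle [-9, -8, 7, 9] with period 4; step 11 mod 4 = 3, giving 9.
The v coordinate changes by +4 each step, so at step 11 it is -3 + 11·(4) = 41.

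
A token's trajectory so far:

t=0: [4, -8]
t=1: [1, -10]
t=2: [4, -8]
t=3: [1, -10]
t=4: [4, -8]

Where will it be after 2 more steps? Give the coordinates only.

The jumps are [-3, -2], [+3, +2], [-3, -2], [+3, +2] — a geometric progression with ratio -1.
step 5: [4, -8] + [-3, -2] → [1, -10]
step 6: [1, -10] + [+3, +2] → [4, -8]

[4, -8]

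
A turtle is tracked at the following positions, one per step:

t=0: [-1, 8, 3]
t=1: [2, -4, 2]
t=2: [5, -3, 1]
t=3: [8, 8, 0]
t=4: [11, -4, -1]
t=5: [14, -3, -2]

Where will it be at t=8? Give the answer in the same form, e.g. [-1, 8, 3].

First: linear, +3 per step → 23 at step 8.
Second: cycles through 8, -4, -3 every 3 steps. Step 8 lands at position 2 of the cycle → -3.
Third: linear, -1 per step → -5 at step 8.

[23, -3, -5]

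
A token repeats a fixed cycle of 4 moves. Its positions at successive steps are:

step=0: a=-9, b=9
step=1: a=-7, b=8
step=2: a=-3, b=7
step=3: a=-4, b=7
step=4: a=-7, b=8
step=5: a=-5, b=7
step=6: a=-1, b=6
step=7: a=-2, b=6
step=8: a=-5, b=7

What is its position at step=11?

a=0, b=5

The moves between consecutive positions are (+2, -1), (+4, -1), (-1, +0), (-3, +1), (+2, -1), (+4, -1), (-1, +0), (-3, +1); they repeat the 4-cycle [(+2, -1), (+4, -1), (-1, +0), (-3, +1)].
step 9: apply (+2, -1) → a=-3, b=6
step 10: apply (+4, -1) → a=1, b=5
step 11: apply (-1, +0) → a=0, b=5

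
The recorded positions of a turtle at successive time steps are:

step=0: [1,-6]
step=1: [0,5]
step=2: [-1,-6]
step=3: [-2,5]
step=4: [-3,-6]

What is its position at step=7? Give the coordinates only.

[-6,5]

The first coordinate changes by -1 each step, so at step 7 it is 1 + 7·(-1) = -6.
The second coordinate repeats the cycle [-6, 5] with period 2; step 7 mod 2 = 1, giving 5.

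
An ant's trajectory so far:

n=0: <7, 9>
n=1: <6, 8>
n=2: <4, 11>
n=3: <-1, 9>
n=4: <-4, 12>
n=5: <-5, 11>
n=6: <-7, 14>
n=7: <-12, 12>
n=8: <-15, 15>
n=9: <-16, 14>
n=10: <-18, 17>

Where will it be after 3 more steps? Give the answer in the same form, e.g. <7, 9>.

<-27, 17>

The moves between consecutive positions are <-1, -1>, <-2, +3>, <-5, -2>, <-3, +3>, <-1, -1>, <-2, +3>, <-5, -2>, <-3, +3>, <-1, -1>, <-2, +3>; they repeat the 4-cycle [<-1, -1>, <-2, +3>, <-5, -2>, <-3, +3>].
step 11: apply <-5, -2> → <-23, 15>
step 12: apply <-3, +3> → <-26, 18>
step 13: apply <-1, -1> → <-27, 17>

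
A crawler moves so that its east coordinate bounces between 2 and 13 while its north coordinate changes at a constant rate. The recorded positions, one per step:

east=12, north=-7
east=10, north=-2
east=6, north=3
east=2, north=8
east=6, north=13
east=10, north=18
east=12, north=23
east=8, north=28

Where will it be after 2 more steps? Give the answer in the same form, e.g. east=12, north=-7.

east=4, north=38

The east coordinate reflects between 2 and 13, moving 4 per step.
  step 8: 8 → 4
  step 9: 4 → 4
The north coordinate changes by +5 each step: at step 9 it is 38.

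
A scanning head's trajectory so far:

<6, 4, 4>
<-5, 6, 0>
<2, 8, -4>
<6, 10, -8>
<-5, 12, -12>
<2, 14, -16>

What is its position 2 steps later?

The first coordinate repeats the cycle [6, -5, 2] with period 3; step 7 mod 3 = 1, giving -5.
The second coordinate changes by +2 each step, so at step 7 it is 4 + 7·(2) = 18.
The third coordinate changes by -4 each step, so at step 7 it is 4 + 7·(-4) = -24.

<-5, 18, -24>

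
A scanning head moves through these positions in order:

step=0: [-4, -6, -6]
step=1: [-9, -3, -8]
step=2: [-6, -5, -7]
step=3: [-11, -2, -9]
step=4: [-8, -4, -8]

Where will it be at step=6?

[-10, -3, -9]

Differencing gives [-5, +3, -2], [+3, -2, +1], [-5, +3, -2], [+3, -2, +1]. This is the pattern [-5, +3, -2], [+3, -2, +1] repeated.
step 5: apply [-5, +3, -2] → [-13, -1, -10]
step 6: apply [+3, -2, +1] → [-10, -3, -9]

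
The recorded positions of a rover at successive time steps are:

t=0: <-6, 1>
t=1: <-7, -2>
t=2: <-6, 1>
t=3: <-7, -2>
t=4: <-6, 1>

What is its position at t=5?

The jumps are <-1, -3>, <+1, +3>, <-1, -3>, <+1, +3> — a geometric progression with ratio -1.
step 5: <-6, 1> + <-1, -3> → <-7, -2>

<-7, -2>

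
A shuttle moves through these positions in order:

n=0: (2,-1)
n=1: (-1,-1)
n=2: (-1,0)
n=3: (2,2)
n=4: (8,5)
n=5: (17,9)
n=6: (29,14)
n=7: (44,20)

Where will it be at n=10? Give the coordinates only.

(107,44)

First differences are (-3,+0), (+0,+1), (+3,+2), (+6,+3), (+9,+4), (+12,+5), (+15,+6); their common second difference is (+3,+1) (constant acceleration).
step 8: (44,20) + (+18,+7) → (62,27)
step 9: (62,27) + (+21,+8) → (83,35)
step 10: (83,35) + (+24,+9) → (107,44)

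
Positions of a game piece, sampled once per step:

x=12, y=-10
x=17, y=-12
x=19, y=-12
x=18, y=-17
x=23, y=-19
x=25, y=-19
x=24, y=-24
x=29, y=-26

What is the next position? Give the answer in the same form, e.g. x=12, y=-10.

Step-to-step displacements: (+5, -2), (+2, +0), (-1, -5), (+5, -2), (+2, +0), (-1, -5), (+5, -2) — a repeating cycle of length 3.
step 8: apply (+2, +0) → x=31, y=-26

x=31, y=-26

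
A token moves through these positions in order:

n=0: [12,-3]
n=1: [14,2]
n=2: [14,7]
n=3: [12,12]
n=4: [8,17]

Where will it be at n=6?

Successive displacements: [+2,+5], [+0,+5], [-2,+5], [-4,+5] — each changes by [-2,+0].
step 5: [8,17] + [-6,+5] → [2,22]
step 6: [2,22] + [-8,+5] → [-6,27]

[-6,27]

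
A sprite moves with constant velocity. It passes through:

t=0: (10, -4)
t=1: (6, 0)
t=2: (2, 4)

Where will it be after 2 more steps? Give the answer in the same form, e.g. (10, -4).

(-6, 12)

Constant displacement of (-4, +4) per step.
step 3: (2, 4) + (-4, +4) → (-2, 8)
step 4: (-2, 8) + (-4, +4) → (-6, 12)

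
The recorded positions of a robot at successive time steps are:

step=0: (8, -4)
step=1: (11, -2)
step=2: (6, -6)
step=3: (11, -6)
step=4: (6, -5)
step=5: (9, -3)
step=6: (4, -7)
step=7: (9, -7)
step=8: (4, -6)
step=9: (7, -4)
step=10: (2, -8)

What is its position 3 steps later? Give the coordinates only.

Step-to-step displacements: (+3, +2), (-5, -4), (+5, +0), (-5, +1), (+3, +2), (-5, -4), (+5, +0), (-5, +1), (+3, +2), (-5, -4) — a repeating cycle of length 4.
step 11: apply (+5, +0) → (7, -8)
step 12: apply (-5, +1) → (2, -7)
step 13: apply (+3, +2) → (5, -5)

(5, -5)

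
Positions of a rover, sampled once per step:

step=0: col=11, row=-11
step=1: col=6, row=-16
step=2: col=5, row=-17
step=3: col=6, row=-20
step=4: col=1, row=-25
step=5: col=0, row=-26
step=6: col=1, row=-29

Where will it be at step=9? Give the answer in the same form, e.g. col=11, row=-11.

col=-4, row=-38

The moves between consecutive positions are (-5,-5), (-1,-1), (+1,-3), (-5,-5), (-1,-1), (+1,-3); they repeat the 3-cycle [(-5,-5), (-1,-1), (+1,-3)].
step 7: apply (-5,-5) → col=-4, row=-34
step 8: apply (-1,-1) → col=-5, row=-35
step 9: apply (+1,-3) → col=-4, row=-38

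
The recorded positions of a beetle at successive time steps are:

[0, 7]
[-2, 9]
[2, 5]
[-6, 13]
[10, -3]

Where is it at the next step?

[-22, 29]

The jumps are [-2, +2], [+4, -4], [-8, +8], [+16, -16] — a geometric progression with ratio -2.
step 5: [10, -3] + [-32, +32] → [-22, 29]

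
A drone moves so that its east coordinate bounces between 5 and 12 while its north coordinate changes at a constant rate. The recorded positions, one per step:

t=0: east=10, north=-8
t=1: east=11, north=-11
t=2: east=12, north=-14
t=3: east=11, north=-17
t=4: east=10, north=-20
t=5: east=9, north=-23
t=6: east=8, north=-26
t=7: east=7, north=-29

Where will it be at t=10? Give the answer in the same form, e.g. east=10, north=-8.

The east coordinate travels 1 per step and bounces off the walls at 5 and 12.
  step 8: 7 → 6
  step 9: 6 → 5
  step 10: 5 → 6
The north coordinate changes by -3 each step: at step 10 it is -38.

east=6, north=-38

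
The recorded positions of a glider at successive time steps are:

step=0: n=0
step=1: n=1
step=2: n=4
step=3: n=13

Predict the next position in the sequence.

n=40

Consecutive displacements +1, +3, +9 scale by a factor of 3 each step.
step 4: 13 + 27 → n=40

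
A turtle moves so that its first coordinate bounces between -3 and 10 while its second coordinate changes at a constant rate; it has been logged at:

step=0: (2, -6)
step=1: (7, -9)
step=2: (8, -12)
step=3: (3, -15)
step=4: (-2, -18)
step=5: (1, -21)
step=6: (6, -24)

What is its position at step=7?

(9, -27)

The first coordinate travels 5 per step and bounces off the walls at -3 and 10.
  step 7: 6 → 9
The second coordinate changes by -3 each step: at step 7 it is -27.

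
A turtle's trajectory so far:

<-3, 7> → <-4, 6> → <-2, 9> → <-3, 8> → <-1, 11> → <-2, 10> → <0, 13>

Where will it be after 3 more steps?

<0, 14>

Step-to-step displacements: <-1, -1>, <+2, +3>, <-1, -1>, <+2, +3>, <-1, -1>, <+2, +3> — a repeating cycle of length 2.
step 7: apply <-1, -1> → <-1, 12>
step 8: apply <+2, +3> → <1, 15>
step 9: apply <-1, -1> → <0, 14>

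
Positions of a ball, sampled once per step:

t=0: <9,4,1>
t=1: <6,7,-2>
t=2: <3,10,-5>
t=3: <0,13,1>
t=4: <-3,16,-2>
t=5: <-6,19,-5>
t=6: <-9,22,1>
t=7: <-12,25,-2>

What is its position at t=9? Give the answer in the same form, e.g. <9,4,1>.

<-18,31,1>

The first coordinate changes by -3 each step, so at step 9 it is 9 + 9·(-3) = -18.
The second coordinate changes by +3 each step, so at step 9 it is 4 + 9·(3) = 31.
The third coordinate repeats the cycle [1, -2, -5] with period 3; step 9 mod 3 = 0, giving 1.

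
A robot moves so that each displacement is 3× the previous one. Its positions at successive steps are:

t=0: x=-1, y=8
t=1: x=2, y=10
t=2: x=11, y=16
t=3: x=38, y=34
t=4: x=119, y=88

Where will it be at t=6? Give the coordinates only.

x=1091, y=736

Consecutive displacements (+3, +2), (+9, +6), (+27, +18), (+81, +54) scale by a factor of 3 each step.
step 5: x=119, y=88 + (+243, +162) → x=362, y=250
step 6: x=362, y=250 + (+729, +486) → x=1091, y=736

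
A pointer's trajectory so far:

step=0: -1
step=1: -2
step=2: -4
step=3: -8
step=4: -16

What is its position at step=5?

-32

Consecutive displacements -1, -2, -4, -8 scale by a factor of 2 each step.
step 5: -16 − 16 → -32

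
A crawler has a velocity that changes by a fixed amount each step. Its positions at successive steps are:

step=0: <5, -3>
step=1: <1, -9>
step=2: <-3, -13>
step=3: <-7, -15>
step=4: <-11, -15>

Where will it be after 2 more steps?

<-19, -9>

Successive displacements: <-4, -6>, <-4, -4>, <-4, -2>, <-4, +0> — each changes by <+0, +2>.
step 5: <-11, -15> + <-4, +2> → <-15, -13>
step 6: <-15, -13> + <-4, +4> → <-19, -9>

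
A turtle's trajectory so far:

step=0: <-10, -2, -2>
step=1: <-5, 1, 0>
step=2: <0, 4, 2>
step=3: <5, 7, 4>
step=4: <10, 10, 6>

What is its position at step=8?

The position changes by <+5, +3, +2> every step.
step 5: <10, 10, 6> + <+5, +3, +2> → <15, 13, 8>
step 6: <15, 13, 8> + <+5, +3, +2> → <20, 16, 10>
step 7: <20, 16, 10> + <+5, +3, +2> → <25, 19, 12>
step 8: <25, 19, 12> + <+5, +3, +2> → <30, 22, 14>

<30, 22, 14>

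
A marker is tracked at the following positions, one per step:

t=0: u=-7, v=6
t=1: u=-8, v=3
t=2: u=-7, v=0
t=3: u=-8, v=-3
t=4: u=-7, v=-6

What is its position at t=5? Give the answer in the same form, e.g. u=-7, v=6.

u=-8, v=-9

U: cycles through -7, -8 every 2 steps. Step 5 lands at position 1 of the cycle → -8.
V: linear, -3 per step → -9 at step 5.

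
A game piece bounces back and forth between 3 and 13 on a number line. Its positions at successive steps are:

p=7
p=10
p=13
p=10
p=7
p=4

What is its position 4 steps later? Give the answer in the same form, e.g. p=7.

The value travels 3 per step and bounces off the walls at 3 and 13.
  step 6: 4 → 5
  step 7: 5 → 8
  step 8: 8 → 11
  step 9: 11 → 12

p=12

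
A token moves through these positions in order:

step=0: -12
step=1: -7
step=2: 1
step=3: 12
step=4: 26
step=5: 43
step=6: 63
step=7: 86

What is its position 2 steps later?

Successive displacements: +5, +8, +11, +14, +17, +20, +23 — each changes by +3.
step 8: 86 + 26 → 112
step 9: 112 + 29 → 141

141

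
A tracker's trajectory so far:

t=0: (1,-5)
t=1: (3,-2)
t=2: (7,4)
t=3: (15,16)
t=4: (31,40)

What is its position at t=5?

The jumps are (+2,+3), (+4,+6), (+8,+12), (+16,+24) — a geometric progression with ratio 2.
step 5: (31,40) + (+32,+48) → (63,88)

(63,88)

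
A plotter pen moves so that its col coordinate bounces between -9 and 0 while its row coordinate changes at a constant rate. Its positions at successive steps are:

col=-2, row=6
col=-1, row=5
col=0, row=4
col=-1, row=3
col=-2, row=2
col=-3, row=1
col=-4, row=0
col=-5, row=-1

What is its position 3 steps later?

The col coordinate reflects between -9 and 0, moving 1 per step.
  step 8: -5 → -6
  step 9: -6 → -7
  step 10: -7 → -8
The row coordinate changes by -1 each step: at step 10 it is -4.

col=-8, row=-4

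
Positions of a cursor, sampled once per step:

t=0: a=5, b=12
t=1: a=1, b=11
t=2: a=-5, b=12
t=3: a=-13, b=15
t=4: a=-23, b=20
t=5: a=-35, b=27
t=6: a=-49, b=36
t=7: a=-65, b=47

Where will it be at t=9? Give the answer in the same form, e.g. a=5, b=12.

a=-103, b=75

Successive displacements: (-4, -1), (-6, +1), (-8, +3), (-10, +5), (-12, +7), (-14, +9), (-16, +11) — each changes by (-2, +2).
step 8: a=-65, b=47 + (-18, +13) → a=-83, b=60
step 9: a=-83, b=60 + (-20, +15) → a=-103, b=75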